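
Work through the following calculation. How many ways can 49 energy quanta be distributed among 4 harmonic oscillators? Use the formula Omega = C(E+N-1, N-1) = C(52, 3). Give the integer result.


Step 1: Use binomial coefficient C(52, 3)
Step 2: Numerator = 52! / 49!
Step 3: Denominator = 3!
Step 4: Omega = 22100

22100


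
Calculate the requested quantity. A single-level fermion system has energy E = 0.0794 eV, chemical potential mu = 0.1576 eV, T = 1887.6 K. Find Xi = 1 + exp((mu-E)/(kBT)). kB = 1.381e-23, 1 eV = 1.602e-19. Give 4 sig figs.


Step 1: (mu - E) = 0.1576 - 0.0794 = 0.0782 eV
Step 2: x = (mu-E)*eV/(kB*T) = 0.0782*1.602e-19/(1.381e-23*1887.6) = 0.4806
Step 3: exp(x) = 1.617
Step 4: Xi = 1 + 1.617 = 2.617

2.617


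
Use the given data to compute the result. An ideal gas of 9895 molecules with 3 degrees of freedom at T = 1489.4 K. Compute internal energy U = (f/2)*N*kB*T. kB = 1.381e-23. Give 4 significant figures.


Step 1: f/2 = 3/2 = 1.5
Step 2: N*kB*T = 9895*1.381e-23*1489.4 = 2.035e-16
Step 3: U = 1.5 * 2.035e-16 = 3.053e-16 J

3.053e-16


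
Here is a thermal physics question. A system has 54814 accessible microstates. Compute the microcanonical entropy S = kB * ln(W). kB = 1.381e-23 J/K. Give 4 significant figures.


Step 1: ln(W) = ln(54814) = 10.91
Step 2: S = kB * ln(W) = 1.381e-23 * 10.91
Step 3: S = 1.507e-22 J/K

1.507e-22


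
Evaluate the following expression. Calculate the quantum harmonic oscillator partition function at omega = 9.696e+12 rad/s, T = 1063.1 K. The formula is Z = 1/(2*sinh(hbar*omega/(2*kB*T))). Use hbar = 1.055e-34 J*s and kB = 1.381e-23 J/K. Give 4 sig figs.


Step 1: Compute x = hbar*omega/(kB*T) = 1.055e-34*9.696e+12/(1.381e-23*1063.1) = 0.06968
Step 2: x/2 = 0.03484
Step 3: sinh(x/2) = 0.03484
Step 4: Z = 1/(2*0.03484) = 14.35

14.35


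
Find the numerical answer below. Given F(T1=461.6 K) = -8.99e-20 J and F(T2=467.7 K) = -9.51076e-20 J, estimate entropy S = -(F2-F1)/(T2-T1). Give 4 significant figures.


Step 1: dF = F2 - F1 = -9.51076e-20 - (-8.99e-20) = -5.2076e-21 J
Step 2: dT = T2 - T1 = 467.7 - 461.6 = 6.1 K
Step 3: S = -dF/dT = -(-5.2076e-21)/6.1 = 8.537e-22 J/K

8.537e-22


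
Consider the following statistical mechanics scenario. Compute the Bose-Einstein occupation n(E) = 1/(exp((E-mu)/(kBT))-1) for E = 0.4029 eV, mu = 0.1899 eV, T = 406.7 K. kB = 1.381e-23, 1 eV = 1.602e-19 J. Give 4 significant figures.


Step 1: (E - mu) = 0.213 eV
Step 2: x = (E-mu)*eV/(kB*T) = 0.213*1.602e-19/(1.381e-23*406.7) = 6.075
Step 3: exp(x) = 435
Step 4: n = 1/(exp(x)-1) = 0.002304

0.002304


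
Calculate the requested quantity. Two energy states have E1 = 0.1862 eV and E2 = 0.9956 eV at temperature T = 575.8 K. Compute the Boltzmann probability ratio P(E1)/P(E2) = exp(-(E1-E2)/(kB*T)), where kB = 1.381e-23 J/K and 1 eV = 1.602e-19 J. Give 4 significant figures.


Step 1: Compute energy difference dE = E1 - E2 = 0.1862 - 0.9956 = -0.8094 eV
Step 2: Convert to Joules: dE_J = -0.8094 * 1.602e-19 = -1.297e-19 J
Step 3: Compute exponent = -dE_J / (kB * T) = -(-1.297e-19) / (1.381e-23 * 575.8) = 16.31
Step 4: P(E1)/P(E2) = exp(16.31) = 1.207e+07

1.207e+07


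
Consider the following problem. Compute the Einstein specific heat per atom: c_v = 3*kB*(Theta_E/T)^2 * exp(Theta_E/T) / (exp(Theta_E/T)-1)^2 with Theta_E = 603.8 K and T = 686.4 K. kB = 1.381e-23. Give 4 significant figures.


Step 1: x = Theta_E/T = 603.8/686.4 = 0.8797
Step 2: x^2 = 0.7738
Step 3: exp(x) = 2.41
Step 4: c_v = 3*1.381e-23*0.7738*2.41/(2.41-1)^2 = 3.886e-23

3.886e-23


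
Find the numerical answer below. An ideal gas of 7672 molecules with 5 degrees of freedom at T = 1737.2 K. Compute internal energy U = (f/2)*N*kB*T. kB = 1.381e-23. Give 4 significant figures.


Step 1: f/2 = 5/2 = 2.5
Step 2: N*kB*T = 7672*1.381e-23*1737.2 = 1.841e-16
Step 3: U = 2.5 * 1.841e-16 = 4.601e-16 J

4.601e-16


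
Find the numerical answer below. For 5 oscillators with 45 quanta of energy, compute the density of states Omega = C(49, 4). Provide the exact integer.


Step 1: Use binomial coefficient C(49, 4)
Step 2: Numerator = 49! / 45!
Step 3: Denominator = 4!
Step 4: Omega = 211876

211876


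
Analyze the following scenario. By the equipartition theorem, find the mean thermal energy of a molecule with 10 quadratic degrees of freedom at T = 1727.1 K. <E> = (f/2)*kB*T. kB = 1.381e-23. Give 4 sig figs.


Step 1: f/2 = 10/2 = 5
Step 2: kB*T = 1.381e-23 * 1727.1 = 2.385e-20
Step 3: <E> = 5 * 2.385e-20 = 1.193e-19 J

1.193e-19


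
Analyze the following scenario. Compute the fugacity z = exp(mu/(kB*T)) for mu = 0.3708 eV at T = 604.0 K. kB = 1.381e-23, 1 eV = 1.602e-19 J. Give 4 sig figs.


Step 1: Convert mu to Joules: 0.3708*1.602e-19 = 5.94e-20 J
Step 2: kB*T = 1.381e-23*604.0 = 8.341e-21 J
Step 3: mu/(kB*T) = 7.122
Step 4: z = exp(7.122) = 1238

1238


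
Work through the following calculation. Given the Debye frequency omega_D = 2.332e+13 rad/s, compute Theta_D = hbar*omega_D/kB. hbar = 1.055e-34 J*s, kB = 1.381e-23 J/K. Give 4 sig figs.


Step 1: hbar*omega_D = 1.055e-34 * 2.332e+13 = 2.46e-21 J
Step 2: Theta_D = 2.46e-21 / 1.381e-23
Step 3: Theta_D = 178.2 K

178.2


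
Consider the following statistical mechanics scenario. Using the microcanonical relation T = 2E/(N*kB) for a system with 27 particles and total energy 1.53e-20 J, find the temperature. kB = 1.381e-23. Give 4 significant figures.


Step 1: Numerator = 2*E = 2*1.53e-20 = 3.06e-20 J
Step 2: Denominator = N*kB = 27*1.381e-23 = 3.729e-22
Step 3: T = 3.06e-20 / 3.729e-22 = 82.07 K

82.07


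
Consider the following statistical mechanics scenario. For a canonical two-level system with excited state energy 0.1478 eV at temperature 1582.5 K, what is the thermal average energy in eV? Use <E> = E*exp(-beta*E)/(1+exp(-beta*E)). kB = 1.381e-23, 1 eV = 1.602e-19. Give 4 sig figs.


Step 1: beta*E = 0.1478*1.602e-19/(1.381e-23*1582.5) = 1.083
Step 2: exp(-beta*E) = 0.3384
Step 3: <E> = 0.1478*0.3384/(1+0.3384) = 0.03737 eV

0.03737


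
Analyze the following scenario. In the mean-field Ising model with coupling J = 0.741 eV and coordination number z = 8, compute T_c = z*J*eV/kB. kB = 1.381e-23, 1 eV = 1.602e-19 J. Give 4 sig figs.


Step 1: z*J = 8*0.741 = 5.928 eV
Step 2: Convert to Joules: 5.928*1.602e-19 = 9.497e-19 J
Step 3: T_c = 9.497e-19 / 1.381e-23 = 6.877e+04 K

6.877e+04


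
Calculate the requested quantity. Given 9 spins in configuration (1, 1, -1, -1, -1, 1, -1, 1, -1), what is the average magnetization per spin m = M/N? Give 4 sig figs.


Step 1: Count up spins (+1): 4, down spins (-1): 5
Step 2: Total magnetization M = 4 - 5 = -1
Step 3: m = M/N = -1/9 = -0.1111

-0.1111


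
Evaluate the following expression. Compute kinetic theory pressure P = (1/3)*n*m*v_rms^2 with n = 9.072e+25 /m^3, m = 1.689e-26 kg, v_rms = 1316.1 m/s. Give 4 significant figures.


Step 1: v_rms^2 = 1316.1^2 = 1.732e+06
Step 2: n*m = 9.072e+25*1.689e-26 = 1.532
Step 3: P = (1/3)*1.532*1.732e+06 = 8.847e+05 Pa

8.847e+05


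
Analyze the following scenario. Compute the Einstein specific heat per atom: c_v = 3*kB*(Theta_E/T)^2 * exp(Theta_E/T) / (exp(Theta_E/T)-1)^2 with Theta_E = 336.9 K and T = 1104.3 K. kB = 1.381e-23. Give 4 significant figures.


Step 1: x = Theta_E/T = 336.9/1104.3 = 0.3051
Step 2: x^2 = 0.09307
Step 3: exp(x) = 1.357
Step 4: c_v = 3*1.381e-23*0.09307*1.357/(1.357-1)^2 = 4.111e-23

4.111e-23


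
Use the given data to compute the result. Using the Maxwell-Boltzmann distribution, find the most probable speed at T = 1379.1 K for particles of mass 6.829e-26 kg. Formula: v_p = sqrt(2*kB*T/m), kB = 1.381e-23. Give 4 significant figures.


Step 1: Numerator = 2*kB*T = 2*1.381e-23*1379.1 = 3.809e-20
Step 2: Ratio = 3.809e-20 / 6.829e-26 = 5.578e+05
Step 3: v_p = sqrt(5.578e+05) = 746.8 m/s

746.8


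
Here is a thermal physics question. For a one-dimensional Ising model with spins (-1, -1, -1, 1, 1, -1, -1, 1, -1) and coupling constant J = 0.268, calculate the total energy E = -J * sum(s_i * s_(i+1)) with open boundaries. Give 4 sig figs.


Step 1: Nearest-neighbor products: 1, 1, -1, 1, -1, 1, -1, -1
Step 2: Sum of products = 0
Step 3: E = -0.268 * 0 = 0

0


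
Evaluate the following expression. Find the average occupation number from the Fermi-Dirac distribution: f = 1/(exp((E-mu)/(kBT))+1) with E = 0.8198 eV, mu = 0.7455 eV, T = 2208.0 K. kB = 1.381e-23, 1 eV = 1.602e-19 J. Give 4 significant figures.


Step 1: (E - mu) = 0.8198 - 0.7455 = 0.0743 eV
Step 2: Convert: (E-mu)*eV = 1.19e-20 J
Step 3: x = (E-mu)*eV/(kB*T) = 0.3904
Step 4: f = 1/(exp(0.3904)+1) = 0.4036

0.4036


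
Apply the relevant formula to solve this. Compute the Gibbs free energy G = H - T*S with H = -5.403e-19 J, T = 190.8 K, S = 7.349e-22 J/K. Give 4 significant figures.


Step 1: T*S = 190.8 * 7.349e-22 = 1.402e-19 J
Step 2: G = H - T*S = -5.403e-19 - 1.402e-19
Step 3: G = -6.805e-19 J

-6.805e-19


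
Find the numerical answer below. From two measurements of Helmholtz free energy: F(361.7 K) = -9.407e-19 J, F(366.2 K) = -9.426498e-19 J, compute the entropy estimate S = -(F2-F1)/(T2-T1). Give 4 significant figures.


Step 1: dF = F2 - F1 = -9.426498e-19 - (-9.407e-19) = -1.9498e-21 J
Step 2: dT = T2 - T1 = 366.2 - 361.7 = 4.5 K
Step 3: S = -dF/dT = -(-1.9498e-21)/4.5 = 4.333e-22 J/K

4.333e-22


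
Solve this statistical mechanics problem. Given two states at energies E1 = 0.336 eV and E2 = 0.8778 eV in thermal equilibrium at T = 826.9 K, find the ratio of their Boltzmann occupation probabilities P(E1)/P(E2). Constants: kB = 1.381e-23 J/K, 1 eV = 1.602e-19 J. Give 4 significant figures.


Step 1: Compute energy difference dE = E1 - E2 = 0.336 - 0.8778 = -0.5418 eV
Step 2: Convert to Joules: dE_J = -0.5418 * 1.602e-19 = -8.68e-20 J
Step 3: Compute exponent = -dE_J / (kB * T) = -(-8.68e-20) / (1.381e-23 * 826.9) = 7.601
Step 4: P(E1)/P(E2) = exp(7.601) = 2000

2000


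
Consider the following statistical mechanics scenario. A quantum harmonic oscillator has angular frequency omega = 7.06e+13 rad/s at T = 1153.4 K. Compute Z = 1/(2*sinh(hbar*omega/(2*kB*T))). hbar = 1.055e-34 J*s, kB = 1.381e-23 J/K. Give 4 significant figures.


Step 1: Compute x = hbar*omega/(kB*T) = 1.055e-34*7.06e+13/(1.381e-23*1153.4) = 0.4676
Step 2: x/2 = 0.2338
Step 3: sinh(x/2) = 0.2359
Step 4: Z = 1/(2*0.2359) = 2.119

2.119


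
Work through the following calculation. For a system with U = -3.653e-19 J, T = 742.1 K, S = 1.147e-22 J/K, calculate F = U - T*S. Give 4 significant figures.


Step 1: T*S = 742.1 * 1.147e-22 = 8.512e-20 J
Step 2: F = U - T*S = -3.653e-19 - 8.512e-20
Step 3: F = -4.504e-19 J

-4.504e-19


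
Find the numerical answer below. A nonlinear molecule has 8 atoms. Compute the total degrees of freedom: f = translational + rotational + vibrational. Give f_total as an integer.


Step 1: Translational DOF = 3
Step 2: Rotational DOF (nonlinear) = 3
Step 3: Vibrational DOF = 3*8 - 6 = 18
Step 4: Total = 3 + 3 + 18 = 24

24


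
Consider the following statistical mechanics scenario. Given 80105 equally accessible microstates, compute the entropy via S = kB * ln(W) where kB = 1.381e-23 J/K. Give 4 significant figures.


Step 1: ln(W) = ln(80105) = 11.29
Step 2: S = kB * ln(W) = 1.381e-23 * 11.29
Step 3: S = 1.559e-22 J/K

1.559e-22


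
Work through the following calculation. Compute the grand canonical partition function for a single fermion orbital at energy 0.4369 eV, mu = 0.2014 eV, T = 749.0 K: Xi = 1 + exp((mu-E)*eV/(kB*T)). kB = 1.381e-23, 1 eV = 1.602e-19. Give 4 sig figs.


Step 1: (mu - E) = 0.2014 - 0.4369 = -0.2355 eV
Step 2: x = (mu-E)*eV/(kB*T) = -0.2355*1.602e-19/(1.381e-23*749.0) = -3.647
Step 3: exp(x) = 0.02606
Step 4: Xi = 1 + 0.02606 = 1.026

1.026


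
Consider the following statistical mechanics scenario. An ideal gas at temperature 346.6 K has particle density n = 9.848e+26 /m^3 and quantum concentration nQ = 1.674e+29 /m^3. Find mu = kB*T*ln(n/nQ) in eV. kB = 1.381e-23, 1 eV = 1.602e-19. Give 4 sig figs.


Step 1: n/nQ = 9.848e+26/1.674e+29 = 0.005883
Step 2: ln(n/nQ) = -5.136
Step 3: mu = kB*T*ln(n/nQ) = 4.787e-21*-5.136 = -2.458e-20 J
Step 4: Convert to eV: -2.458e-20/1.602e-19 = -0.1534 eV

-0.1534


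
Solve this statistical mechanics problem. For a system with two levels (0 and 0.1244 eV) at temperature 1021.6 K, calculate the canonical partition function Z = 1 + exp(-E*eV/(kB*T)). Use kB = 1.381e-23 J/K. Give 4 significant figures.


Step 1: Compute beta*E = E*eV/(kB*T) = 0.1244*1.602e-19/(1.381e-23*1021.6) = 1.413
Step 2: exp(-beta*E) = exp(-1.413) = 0.2435
Step 3: Z = 1 + 0.2435 = 1.244

1.244


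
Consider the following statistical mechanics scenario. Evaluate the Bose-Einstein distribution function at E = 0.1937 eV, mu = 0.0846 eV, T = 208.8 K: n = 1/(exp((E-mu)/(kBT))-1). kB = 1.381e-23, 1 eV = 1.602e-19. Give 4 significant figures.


Step 1: (E - mu) = 0.1091 eV
Step 2: x = (E-mu)*eV/(kB*T) = 0.1091*1.602e-19/(1.381e-23*208.8) = 6.061
Step 3: exp(x) = 428.9
Step 4: n = 1/(exp(x)-1) = 0.002337

0.002337


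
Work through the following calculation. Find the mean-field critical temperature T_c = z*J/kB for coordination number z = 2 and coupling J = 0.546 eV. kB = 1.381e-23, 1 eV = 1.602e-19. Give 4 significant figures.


Step 1: z*J = 2*0.546 = 1.092 eV
Step 2: Convert to Joules: 1.092*1.602e-19 = 1.749e-19 J
Step 3: T_c = 1.749e-19 / 1.381e-23 = 1.267e+04 K

1.267e+04


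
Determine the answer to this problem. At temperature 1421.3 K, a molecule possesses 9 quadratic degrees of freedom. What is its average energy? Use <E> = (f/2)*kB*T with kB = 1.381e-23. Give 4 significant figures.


Step 1: f/2 = 9/2 = 4.5
Step 2: kB*T = 1.381e-23 * 1421.3 = 1.963e-20
Step 3: <E> = 4.5 * 1.963e-20 = 8.833e-20 J

8.833e-20


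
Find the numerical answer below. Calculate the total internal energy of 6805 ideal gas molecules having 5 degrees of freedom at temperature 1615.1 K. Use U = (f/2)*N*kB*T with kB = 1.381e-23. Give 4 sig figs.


Step 1: f/2 = 5/2 = 2.5
Step 2: N*kB*T = 6805*1.381e-23*1615.1 = 1.518e-16
Step 3: U = 2.5 * 1.518e-16 = 3.795e-16 J

3.795e-16


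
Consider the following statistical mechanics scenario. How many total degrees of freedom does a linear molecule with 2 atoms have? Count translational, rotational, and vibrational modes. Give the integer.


Step 1: Translational DOF = 3
Step 2: Rotational DOF (linear) = 2
Step 3: Vibrational DOF = 3*2 - 5 = 1
Step 4: Total = 3 + 2 + 1 = 6

6


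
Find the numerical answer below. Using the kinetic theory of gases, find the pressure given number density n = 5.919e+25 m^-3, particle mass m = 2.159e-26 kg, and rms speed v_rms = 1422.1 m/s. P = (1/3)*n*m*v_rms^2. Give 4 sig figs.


Step 1: v_rms^2 = 1422.1^2 = 2.022e+06
Step 2: n*m = 5.919e+25*2.159e-26 = 1.278
Step 3: P = (1/3)*1.278*2.022e+06 = 8.615e+05 Pa

8.615e+05


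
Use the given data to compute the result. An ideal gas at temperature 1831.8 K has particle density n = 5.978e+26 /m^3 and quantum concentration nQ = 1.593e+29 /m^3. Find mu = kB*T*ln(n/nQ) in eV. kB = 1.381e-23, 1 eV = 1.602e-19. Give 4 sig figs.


Step 1: n/nQ = 5.978e+26/1.593e+29 = 0.003753
Step 2: ln(n/nQ) = -5.585
Step 3: mu = kB*T*ln(n/nQ) = 2.53e-20*-5.585 = -1.413e-19 J
Step 4: Convert to eV: -1.413e-19/1.602e-19 = -0.882 eV

-0.882


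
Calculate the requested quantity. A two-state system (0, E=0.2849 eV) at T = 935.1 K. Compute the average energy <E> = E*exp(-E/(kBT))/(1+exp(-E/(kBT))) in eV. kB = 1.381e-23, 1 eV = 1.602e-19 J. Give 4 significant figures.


Step 1: beta*E = 0.2849*1.602e-19/(1.381e-23*935.1) = 3.534
Step 2: exp(-beta*E) = 0.02918
Step 3: <E> = 0.2849*0.02918/(1+0.02918) = 0.008077 eV

0.008077


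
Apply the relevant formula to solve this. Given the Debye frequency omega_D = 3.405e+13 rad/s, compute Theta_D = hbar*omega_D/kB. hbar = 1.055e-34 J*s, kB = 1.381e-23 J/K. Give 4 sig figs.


Step 1: hbar*omega_D = 1.055e-34 * 3.405e+13 = 3.592e-21 J
Step 2: Theta_D = 3.592e-21 / 1.381e-23
Step 3: Theta_D = 260.1 K

260.1


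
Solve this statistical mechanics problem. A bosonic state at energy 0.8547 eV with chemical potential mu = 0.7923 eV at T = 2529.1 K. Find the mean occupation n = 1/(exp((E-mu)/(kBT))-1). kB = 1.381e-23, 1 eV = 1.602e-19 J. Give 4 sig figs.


Step 1: (E - mu) = 0.0624 eV
Step 2: x = (E-mu)*eV/(kB*T) = 0.0624*1.602e-19/(1.381e-23*2529.1) = 0.2862
Step 3: exp(x) = 1.331
Step 4: n = 1/(exp(x)-1) = 3.018

3.018


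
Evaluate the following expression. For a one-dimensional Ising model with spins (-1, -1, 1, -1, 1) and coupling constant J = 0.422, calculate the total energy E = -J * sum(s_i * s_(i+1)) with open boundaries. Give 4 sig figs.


Step 1: Nearest-neighbor products: 1, -1, -1, -1
Step 2: Sum of products = -2
Step 3: E = -0.422 * -2 = 0.844

0.844


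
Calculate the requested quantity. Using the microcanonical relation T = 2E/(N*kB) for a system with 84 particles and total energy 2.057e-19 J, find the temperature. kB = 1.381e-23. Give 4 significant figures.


Step 1: Numerator = 2*E = 2*2.057e-19 = 4.114e-19 J
Step 2: Denominator = N*kB = 84*1.381e-23 = 1.16e-21
Step 3: T = 4.114e-19 / 1.16e-21 = 354.6 K

354.6


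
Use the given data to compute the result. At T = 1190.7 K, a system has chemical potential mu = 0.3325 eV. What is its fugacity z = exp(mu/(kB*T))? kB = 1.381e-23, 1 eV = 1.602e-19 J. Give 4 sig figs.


Step 1: Convert mu to Joules: 0.3325*1.602e-19 = 5.327e-20 J
Step 2: kB*T = 1.381e-23*1190.7 = 1.644e-20 J
Step 3: mu/(kB*T) = 3.239
Step 4: z = exp(3.239) = 25.52

25.52


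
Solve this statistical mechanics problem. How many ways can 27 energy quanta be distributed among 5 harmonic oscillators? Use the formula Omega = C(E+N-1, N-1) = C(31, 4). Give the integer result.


Step 1: Use binomial coefficient C(31, 4)
Step 2: Numerator = 31! / 27!
Step 3: Denominator = 4!
Step 4: Omega = 31465

31465


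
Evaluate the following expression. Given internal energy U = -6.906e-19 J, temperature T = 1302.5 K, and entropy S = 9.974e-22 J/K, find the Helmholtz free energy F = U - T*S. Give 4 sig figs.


Step 1: T*S = 1302.5 * 9.974e-22 = 1.299e-18 J
Step 2: F = U - T*S = -6.906e-19 - 1.299e-18
Step 3: F = -1.99e-18 J

-1.99e-18


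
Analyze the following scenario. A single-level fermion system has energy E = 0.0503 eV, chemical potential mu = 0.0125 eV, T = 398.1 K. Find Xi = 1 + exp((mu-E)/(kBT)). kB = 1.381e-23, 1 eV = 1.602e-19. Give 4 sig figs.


Step 1: (mu - E) = 0.0125 - 0.0503 = -0.0378 eV
Step 2: x = (mu-E)*eV/(kB*T) = -0.0378*1.602e-19/(1.381e-23*398.1) = -1.101
Step 3: exp(x) = 0.3324
Step 4: Xi = 1 + 0.3324 = 1.332

1.332


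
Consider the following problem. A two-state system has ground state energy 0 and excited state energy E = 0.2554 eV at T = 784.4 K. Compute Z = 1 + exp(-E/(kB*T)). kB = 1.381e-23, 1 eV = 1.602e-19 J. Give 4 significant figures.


Step 1: Compute beta*E = E*eV/(kB*T) = 0.2554*1.602e-19/(1.381e-23*784.4) = 3.777
Step 2: exp(-beta*E) = exp(-3.777) = 0.02289
Step 3: Z = 1 + 0.02289 = 1.023

1.023


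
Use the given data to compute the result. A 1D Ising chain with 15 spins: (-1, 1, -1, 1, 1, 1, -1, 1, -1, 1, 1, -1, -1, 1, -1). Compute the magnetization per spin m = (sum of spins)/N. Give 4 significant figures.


Step 1: Count up spins (+1): 8, down spins (-1): 7
Step 2: Total magnetization M = 8 - 7 = 1
Step 3: m = M/N = 1/15 = 0.06667

0.06667


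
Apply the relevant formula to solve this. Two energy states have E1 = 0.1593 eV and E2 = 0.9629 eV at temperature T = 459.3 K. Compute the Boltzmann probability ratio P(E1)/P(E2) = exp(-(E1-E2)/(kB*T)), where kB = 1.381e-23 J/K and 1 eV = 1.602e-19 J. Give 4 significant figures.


Step 1: Compute energy difference dE = E1 - E2 = 0.1593 - 0.9629 = -0.8036 eV
Step 2: Convert to Joules: dE_J = -0.8036 * 1.602e-19 = -1.287e-19 J
Step 3: Compute exponent = -dE_J / (kB * T) = -(-1.287e-19) / (1.381e-23 * 459.3) = 20.3
Step 4: P(E1)/P(E2) = exp(20.3) = 6.523e+08

6.523e+08


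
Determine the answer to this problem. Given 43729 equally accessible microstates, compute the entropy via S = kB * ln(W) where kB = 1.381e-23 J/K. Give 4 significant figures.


Step 1: ln(W) = ln(43729) = 10.69
Step 2: S = kB * ln(W) = 1.381e-23 * 10.69
Step 3: S = 1.476e-22 J/K

1.476e-22


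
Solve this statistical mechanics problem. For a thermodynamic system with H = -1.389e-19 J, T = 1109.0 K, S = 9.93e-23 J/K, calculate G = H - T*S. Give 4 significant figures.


Step 1: T*S = 1109.0 * 9.93e-23 = 1.101e-19 J
Step 2: G = H - T*S = -1.389e-19 - 1.101e-19
Step 3: G = -2.49e-19 J

-2.49e-19


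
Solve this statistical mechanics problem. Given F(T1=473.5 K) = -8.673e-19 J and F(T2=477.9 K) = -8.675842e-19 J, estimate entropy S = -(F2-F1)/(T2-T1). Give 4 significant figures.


Step 1: dF = F2 - F1 = -8.675842e-19 - (-8.673e-19) = -2.842e-22 J
Step 2: dT = T2 - T1 = 477.9 - 473.5 = 4.4 K
Step 3: S = -dF/dT = -(-2.842e-22)/4.4 = 6.459e-23 J/K

6.459e-23


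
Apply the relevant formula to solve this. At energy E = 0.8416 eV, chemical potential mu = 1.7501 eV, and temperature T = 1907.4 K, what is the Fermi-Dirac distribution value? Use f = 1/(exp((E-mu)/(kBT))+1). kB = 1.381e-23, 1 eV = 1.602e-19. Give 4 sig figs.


Step 1: (E - mu) = 0.8416 - 1.7501 = -0.9085 eV
Step 2: Convert: (E-mu)*eV = -1.455e-19 J
Step 3: x = (E-mu)*eV/(kB*T) = -5.525
Step 4: f = 1/(exp(-5.525)+1) = 0.996

0.996


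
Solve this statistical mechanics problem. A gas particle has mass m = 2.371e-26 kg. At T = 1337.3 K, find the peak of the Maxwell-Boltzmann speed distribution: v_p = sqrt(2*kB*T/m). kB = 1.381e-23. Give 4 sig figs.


Step 1: Numerator = 2*kB*T = 2*1.381e-23*1337.3 = 3.694e-20
Step 2: Ratio = 3.694e-20 / 2.371e-26 = 1.558e+06
Step 3: v_p = sqrt(1.558e+06) = 1248 m/s

1248


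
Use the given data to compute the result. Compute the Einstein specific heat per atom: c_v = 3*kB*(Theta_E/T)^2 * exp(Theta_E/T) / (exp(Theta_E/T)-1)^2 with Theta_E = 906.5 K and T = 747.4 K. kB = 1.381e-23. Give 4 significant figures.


Step 1: x = Theta_E/T = 906.5/747.4 = 1.213
Step 2: x^2 = 1.471
Step 3: exp(x) = 3.363
Step 4: c_v = 3*1.381e-23*1.471*3.363/(3.363-1)^2 = 3.67e-23

3.67e-23


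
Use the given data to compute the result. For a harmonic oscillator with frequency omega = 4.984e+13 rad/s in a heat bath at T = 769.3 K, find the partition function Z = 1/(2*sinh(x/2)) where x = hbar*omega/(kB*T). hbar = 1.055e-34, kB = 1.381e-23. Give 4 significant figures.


Step 1: Compute x = hbar*omega/(kB*T) = 1.055e-34*4.984e+13/(1.381e-23*769.3) = 0.4949
Step 2: x/2 = 0.2475
Step 3: sinh(x/2) = 0.25
Step 4: Z = 1/(2*0.25) = 2

2


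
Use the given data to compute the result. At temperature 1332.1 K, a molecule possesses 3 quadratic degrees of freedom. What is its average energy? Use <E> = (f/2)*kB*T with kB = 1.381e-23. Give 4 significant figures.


Step 1: f/2 = 3/2 = 1.5
Step 2: kB*T = 1.381e-23 * 1332.1 = 1.84e-20
Step 3: <E> = 1.5 * 1.84e-20 = 2.759e-20 J

2.759e-20


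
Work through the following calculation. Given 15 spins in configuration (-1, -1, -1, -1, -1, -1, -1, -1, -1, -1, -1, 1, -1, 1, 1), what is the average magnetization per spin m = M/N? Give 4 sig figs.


Step 1: Count up spins (+1): 3, down spins (-1): 12
Step 2: Total magnetization M = 3 - 12 = -9
Step 3: m = M/N = -9/15 = -0.6

-0.6


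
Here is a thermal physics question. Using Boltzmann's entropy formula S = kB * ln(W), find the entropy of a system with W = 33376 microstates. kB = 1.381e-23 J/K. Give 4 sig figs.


Step 1: ln(W) = ln(33376) = 10.42
Step 2: S = kB * ln(W) = 1.381e-23 * 10.42
Step 3: S = 1.438e-22 J/K

1.438e-22


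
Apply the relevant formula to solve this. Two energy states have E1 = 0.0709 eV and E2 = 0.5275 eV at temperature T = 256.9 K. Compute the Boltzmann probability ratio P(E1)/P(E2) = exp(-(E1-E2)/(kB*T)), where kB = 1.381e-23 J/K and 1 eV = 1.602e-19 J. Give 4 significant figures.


Step 1: Compute energy difference dE = E1 - E2 = 0.0709 - 0.5275 = -0.4566 eV
Step 2: Convert to Joules: dE_J = -0.4566 * 1.602e-19 = -7.315e-20 J
Step 3: Compute exponent = -dE_J / (kB * T) = -(-7.315e-20) / (1.381e-23 * 256.9) = 20.62
Step 4: P(E1)/P(E2) = exp(20.62) = 8.998e+08

8.998e+08


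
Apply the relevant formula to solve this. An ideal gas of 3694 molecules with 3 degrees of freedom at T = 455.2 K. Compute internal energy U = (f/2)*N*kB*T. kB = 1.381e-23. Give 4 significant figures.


Step 1: f/2 = 3/2 = 1.5
Step 2: N*kB*T = 3694*1.381e-23*455.2 = 2.322e-17
Step 3: U = 1.5 * 2.322e-17 = 3.483e-17 J

3.483e-17


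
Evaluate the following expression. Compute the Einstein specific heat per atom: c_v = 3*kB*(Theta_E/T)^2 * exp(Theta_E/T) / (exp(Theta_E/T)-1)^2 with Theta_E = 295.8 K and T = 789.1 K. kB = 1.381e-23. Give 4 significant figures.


Step 1: x = Theta_E/T = 295.8/789.1 = 0.3749
Step 2: x^2 = 0.1405
Step 3: exp(x) = 1.455
Step 4: c_v = 3*1.381e-23*0.1405*1.455/(1.455-1)^2 = 4.095e-23

4.095e-23


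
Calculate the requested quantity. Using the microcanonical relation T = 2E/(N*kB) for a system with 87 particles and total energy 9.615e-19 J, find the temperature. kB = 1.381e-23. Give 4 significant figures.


Step 1: Numerator = 2*E = 2*9.615e-19 = 1.923e-18 J
Step 2: Denominator = N*kB = 87*1.381e-23 = 1.201e-21
Step 3: T = 1.923e-18 / 1.201e-21 = 1601 K

1601


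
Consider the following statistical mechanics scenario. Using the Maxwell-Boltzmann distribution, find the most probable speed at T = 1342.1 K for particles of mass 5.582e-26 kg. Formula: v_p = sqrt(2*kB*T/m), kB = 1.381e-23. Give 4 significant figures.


Step 1: Numerator = 2*kB*T = 2*1.381e-23*1342.1 = 3.707e-20
Step 2: Ratio = 3.707e-20 / 5.582e-26 = 6.641e+05
Step 3: v_p = sqrt(6.641e+05) = 814.9 m/s

814.9


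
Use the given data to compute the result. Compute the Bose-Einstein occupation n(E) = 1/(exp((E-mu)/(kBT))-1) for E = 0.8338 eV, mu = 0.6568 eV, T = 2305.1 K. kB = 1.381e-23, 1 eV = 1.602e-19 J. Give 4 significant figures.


Step 1: (E - mu) = 0.177 eV
Step 2: x = (E-mu)*eV/(kB*T) = 0.177*1.602e-19/(1.381e-23*2305.1) = 0.8907
Step 3: exp(x) = 2.437
Step 4: n = 1/(exp(x)-1) = 0.6959

0.6959


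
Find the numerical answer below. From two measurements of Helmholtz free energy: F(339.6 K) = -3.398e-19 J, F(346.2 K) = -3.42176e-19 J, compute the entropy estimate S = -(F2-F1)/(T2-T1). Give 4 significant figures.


Step 1: dF = F2 - F1 = -3.42176e-19 - (-3.398e-19) = -2.376e-21 J
Step 2: dT = T2 - T1 = 346.2 - 339.6 = 6.6 K
Step 3: S = -dF/dT = -(-2.376e-21)/6.6 = 3.6e-22 J/K

3.6e-22


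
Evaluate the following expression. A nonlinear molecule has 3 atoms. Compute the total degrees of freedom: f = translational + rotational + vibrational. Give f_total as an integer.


Step 1: Translational DOF = 3
Step 2: Rotational DOF (nonlinear) = 3
Step 3: Vibrational DOF = 3*3 - 6 = 3
Step 4: Total = 3 + 3 + 3 = 9

9


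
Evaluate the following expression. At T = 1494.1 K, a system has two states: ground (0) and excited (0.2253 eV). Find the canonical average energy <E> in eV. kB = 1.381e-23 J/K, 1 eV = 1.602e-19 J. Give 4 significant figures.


Step 1: beta*E = 0.2253*1.602e-19/(1.381e-23*1494.1) = 1.749
Step 2: exp(-beta*E) = 0.1739
Step 3: <E> = 0.2253*0.1739/(1+0.1739) = 0.03338 eV

0.03338


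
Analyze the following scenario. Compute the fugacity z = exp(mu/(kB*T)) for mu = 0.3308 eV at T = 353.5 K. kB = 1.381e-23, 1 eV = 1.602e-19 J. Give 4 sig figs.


Step 1: Convert mu to Joules: 0.3308*1.602e-19 = 5.299e-20 J
Step 2: kB*T = 1.381e-23*353.5 = 4.882e-21 J
Step 3: mu/(kB*T) = 10.86
Step 4: z = exp(10.86) = 5.181e+04

5.181e+04


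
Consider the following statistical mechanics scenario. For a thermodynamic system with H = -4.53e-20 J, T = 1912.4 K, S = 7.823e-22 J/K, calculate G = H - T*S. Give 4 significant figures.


Step 1: T*S = 1912.4 * 7.823e-22 = 1.496e-18 J
Step 2: G = H - T*S = -4.53e-20 - 1.496e-18
Step 3: G = -1.541e-18 J

-1.541e-18


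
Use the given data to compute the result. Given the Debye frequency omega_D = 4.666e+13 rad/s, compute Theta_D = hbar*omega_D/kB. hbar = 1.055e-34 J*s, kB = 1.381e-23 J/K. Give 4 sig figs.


Step 1: hbar*omega_D = 1.055e-34 * 4.666e+13 = 4.923e-21 J
Step 2: Theta_D = 4.923e-21 / 1.381e-23
Step 3: Theta_D = 356.5 K

356.5


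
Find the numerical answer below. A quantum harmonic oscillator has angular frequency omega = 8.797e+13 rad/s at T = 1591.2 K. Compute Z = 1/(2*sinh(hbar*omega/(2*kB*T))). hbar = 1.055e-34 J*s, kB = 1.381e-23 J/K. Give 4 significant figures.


Step 1: Compute x = hbar*omega/(kB*T) = 1.055e-34*8.797e+13/(1.381e-23*1591.2) = 0.4223
Step 2: x/2 = 0.2112
Step 3: sinh(x/2) = 0.2127
Step 4: Z = 1/(2*0.2127) = 2.35

2.35


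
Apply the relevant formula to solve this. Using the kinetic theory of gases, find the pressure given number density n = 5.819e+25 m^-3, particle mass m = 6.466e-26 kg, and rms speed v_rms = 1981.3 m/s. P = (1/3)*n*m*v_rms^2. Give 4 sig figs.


Step 1: v_rms^2 = 1981.3^2 = 3.926e+06
Step 2: n*m = 5.819e+25*6.466e-26 = 3.763
Step 3: P = (1/3)*3.763*3.926e+06 = 4.923e+06 Pa

4.923e+06


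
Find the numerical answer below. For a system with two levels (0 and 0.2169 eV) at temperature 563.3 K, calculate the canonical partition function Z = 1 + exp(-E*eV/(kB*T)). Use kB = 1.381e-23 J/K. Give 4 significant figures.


Step 1: Compute beta*E = E*eV/(kB*T) = 0.2169*1.602e-19/(1.381e-23*563.3) = 4.467
Step 2: exp(-beta*E) = exp(-4.467) = 0.01148
Step 3: Z = 1 + 0.01148 = 1.011

1.011


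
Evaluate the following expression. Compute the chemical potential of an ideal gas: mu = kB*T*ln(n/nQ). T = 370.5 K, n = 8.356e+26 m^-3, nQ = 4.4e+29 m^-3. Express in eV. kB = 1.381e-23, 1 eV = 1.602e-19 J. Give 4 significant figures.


Step 1: n/nQ = 8.356e+26/4.4e+29 = 0.001899
Step 2: ln(n/nQ) = -6.266
Step 3: mu = kB*T*ln(n/nQ) = 5.117e-21*-6.266 = -3.206e-20 J
Step 4: Convert to eV: -3.206e-20/1.602e-19 = -0.2001 eV

-0.2001


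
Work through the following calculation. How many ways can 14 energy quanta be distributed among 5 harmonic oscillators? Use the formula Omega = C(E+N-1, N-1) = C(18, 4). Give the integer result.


Step 1: Use binomial coefficient C(18, 4)
Step 2: Numerator = 18! / 14!
Step 3: Denominator = 4!
Step 4: Omega = 3060

3060


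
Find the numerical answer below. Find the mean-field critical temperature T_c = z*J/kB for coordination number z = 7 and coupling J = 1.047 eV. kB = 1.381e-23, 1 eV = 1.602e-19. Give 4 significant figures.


Step 1: z*J = 7*1.047 = 7.329 eV
Step 2: Convert to Joules: 7.329*1.602e-19 = 1.174e-18 J
Step 3: T_c = 1.174e-18 / 1.381e-23 = 8.502e+04 K

8.502e+04


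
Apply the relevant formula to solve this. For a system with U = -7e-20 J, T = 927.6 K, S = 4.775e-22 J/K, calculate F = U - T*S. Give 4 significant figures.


Step 1: T*S = 927.6 * 4.775e-22 = 4.429e-19 J
Step 2: F = U - T*S = -7e-20 - 4.429e-19
Step 3: F = -5.129e-19 J

-5.129e-19


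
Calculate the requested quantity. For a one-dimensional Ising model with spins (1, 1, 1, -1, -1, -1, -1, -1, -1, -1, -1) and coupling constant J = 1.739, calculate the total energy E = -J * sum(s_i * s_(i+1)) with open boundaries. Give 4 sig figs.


Step 1: Nearest-neighbor products: 1, 1, -1, 1, 1, 1, 1, 1, 1, 1
Step 2: Sum of products = 8
Step 3: E = -1.739 * 8 = -13.91

-13.91


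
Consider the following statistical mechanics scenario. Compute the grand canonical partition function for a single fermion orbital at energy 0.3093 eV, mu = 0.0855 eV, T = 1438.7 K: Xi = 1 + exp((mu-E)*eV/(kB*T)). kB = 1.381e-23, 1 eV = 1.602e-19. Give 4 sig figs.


Step 1: (mu - E) = 0.0855 - 0.3093 = -0.2238 eV
Step 2: x = (mu-E)*eV/(kB*T) = -0.2238*1.602e-19/(1.381e-23*1438.7) = -1.805
Step 3: exp(x) = 0.1646
Step 4: Xi = 1 + 0.1646 = 1.165

1.165


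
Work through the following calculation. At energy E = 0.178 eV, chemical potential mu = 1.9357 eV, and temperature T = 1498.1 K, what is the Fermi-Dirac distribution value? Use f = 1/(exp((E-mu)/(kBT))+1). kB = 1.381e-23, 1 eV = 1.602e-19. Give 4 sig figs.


Step 1: (E - mu) = 0.178 - 1.9357 = -1.758 eV
Step 2: Convert: (E-mu)*eV = -2.816e-19 J
Step 3: x = (E-mu)*eV/(kB*T) = -13.61
Step 4: f = 1/(exp(-13.61)+1) = 1

1


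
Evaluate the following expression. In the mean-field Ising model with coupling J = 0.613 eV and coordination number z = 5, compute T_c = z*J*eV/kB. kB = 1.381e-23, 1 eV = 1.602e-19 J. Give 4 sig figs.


Step 1: z*J = 5*0.613 = 3.065 eV
Step 2: Convert to Joules: 3.065*1.602e-19 = 4.91e-19 J
Step 3: T_c = 4.91e-19 / 1.381e-23 = 3.555e+04 K

3.555e+04


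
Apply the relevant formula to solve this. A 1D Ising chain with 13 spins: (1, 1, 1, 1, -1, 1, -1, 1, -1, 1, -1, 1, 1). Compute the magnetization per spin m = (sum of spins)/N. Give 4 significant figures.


Step 1: Count up spins (+1): 9, down spins (-1): 4
Step 2: Total magnetization M = 9 - 4 = 5
Step 3: m = M/N = 5/13 = 0.3846

0.3846


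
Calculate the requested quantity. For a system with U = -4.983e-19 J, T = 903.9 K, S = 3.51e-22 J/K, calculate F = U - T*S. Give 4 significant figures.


Step 1: T*S = 903.9 * 3.51e-22 = 3.173e-19 J
Step 2: F = U - T*S = -4.983e-19 - 3.173e-19
Step 3: F = -8.156e-19 J

-8.156e-19


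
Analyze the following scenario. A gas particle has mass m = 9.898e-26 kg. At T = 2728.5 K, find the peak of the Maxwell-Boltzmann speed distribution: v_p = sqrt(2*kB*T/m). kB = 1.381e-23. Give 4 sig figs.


Step 1: Numerator = 2*kB*T = 2*1.381e-23*2728.5 = 7.536e-20
Step 2: Ratio = 7.536e-20 / 9.898e-26 = 7.614e+05
Step 3: v_p = sqrt(7.614e+05) = 872.6 m/s

872.6


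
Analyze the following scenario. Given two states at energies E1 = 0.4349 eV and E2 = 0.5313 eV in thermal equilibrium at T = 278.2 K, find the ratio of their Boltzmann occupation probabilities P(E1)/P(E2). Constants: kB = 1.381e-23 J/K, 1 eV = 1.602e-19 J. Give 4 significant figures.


Step 1: Compute energy difference dE = E1 - E2 = 0.4349 - 0.5313 = -0.0964 eV
Step 2: Convert to Joules: dE_J = -0.0964 * 1.602e-19 = -1.544e-20 J
Step 3: Compute exponent = -dE_J / (kB * T) = -(-1.544e-20) / (1.381e-23 * 278.2) = 4.02
Step 4: P(E1)/P(E2) = exp(4.02) = 55.68

55.68


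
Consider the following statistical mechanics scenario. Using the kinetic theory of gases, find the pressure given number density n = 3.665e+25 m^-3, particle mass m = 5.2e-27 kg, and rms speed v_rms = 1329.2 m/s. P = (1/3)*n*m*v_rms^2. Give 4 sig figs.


Step 1: v_rms^2 = 1329.2^2 = 1.767e+06
Step 2: n*m = 3.665e+25*5.2e-27 = 0.1906
Step 3: P = (1/3)*0.1906*1.767e+06 = 1.122e+05 Pa

1.122e+05


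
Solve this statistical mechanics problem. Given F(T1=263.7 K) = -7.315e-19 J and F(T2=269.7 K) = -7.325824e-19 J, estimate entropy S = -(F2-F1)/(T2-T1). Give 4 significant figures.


Step 1: dF = F2 - F1 = -7.325824e-19 - (-7.315e-19) = -1.0824e-21 J
Step 2: dT = T2 - T1 = 269.7 - 263.7 = 6 K
Step 3: S = -dF/dT = -(-1.0824e-21)/6 = 1.804e-22 J/K

1.804e-22


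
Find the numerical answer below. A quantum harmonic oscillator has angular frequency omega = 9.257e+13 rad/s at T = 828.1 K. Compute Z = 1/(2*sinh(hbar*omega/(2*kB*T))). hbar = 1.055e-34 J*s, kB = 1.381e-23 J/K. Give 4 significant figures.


Step 1: Compute x = hbar*omega/(kB*T) = 1.055e-34*9.257e+13/(1.381e-23*828.1) = 0.854
Step 2: x/2 = 0.427
Step 3: sinh(x/2) = 0.4401
Step 4: Z = 1/(2*0.4401) = 1.136

1.136


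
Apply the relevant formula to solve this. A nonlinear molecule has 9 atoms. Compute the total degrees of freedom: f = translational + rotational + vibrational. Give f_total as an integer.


Step 1: Translational DOF = 3
Step 2: Rotational DOF (nonlinear) = 3
Step 3: Vibrational DOF = 3*9 - 6 = 21
Step 4: Total = 3 + 3 + 21 = 27

27


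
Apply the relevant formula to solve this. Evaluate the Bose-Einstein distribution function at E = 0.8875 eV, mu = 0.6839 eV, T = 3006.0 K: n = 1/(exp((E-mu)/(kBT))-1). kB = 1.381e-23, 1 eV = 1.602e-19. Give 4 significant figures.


Step 1: (E - mu) = 0.2036 eV
Step 2: x = (E-mu)*eV/(kB*T) = 0.2036*1.602e-19/(1.381e-23*3006.0) = 0.7857
Step 3: exp(x) = 2.194
Step 4: n = 1/(exp(x)-1) = 0.8376

0.8376


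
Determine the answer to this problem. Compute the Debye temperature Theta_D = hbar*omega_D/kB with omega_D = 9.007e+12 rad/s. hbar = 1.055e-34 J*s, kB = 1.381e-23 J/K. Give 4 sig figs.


Step 1: hbar*omega_D = 1.055e-34 * 9.007e+12 = 9.502e-22 J
Step 2: Theta_D = 9.502e-22 / 1.381e-23
Step 3: Theta_D = 68.81 K

68.81


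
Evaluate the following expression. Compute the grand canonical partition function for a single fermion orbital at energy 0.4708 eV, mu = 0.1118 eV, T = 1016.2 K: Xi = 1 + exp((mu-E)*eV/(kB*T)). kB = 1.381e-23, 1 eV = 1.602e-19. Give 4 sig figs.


Step 1: (mu - E) = 0.1118 - 0.4708 = -0.359 eV
Step 2: x = (mu-E)*eV/(kB*T) = -0.359*1.602e-19/(1.381e-23*1016.2) = -4.098
Step 3: exp(x) = 0.0166
Step 4: Xi = 1 + 0.0166 = 1.017

1.017


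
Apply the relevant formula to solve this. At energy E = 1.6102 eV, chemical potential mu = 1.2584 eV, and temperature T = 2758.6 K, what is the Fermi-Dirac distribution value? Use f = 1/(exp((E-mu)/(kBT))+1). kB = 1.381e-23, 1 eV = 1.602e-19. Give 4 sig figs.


Step 1: (E - mu) = 1.6102 - 1.2584 = 0.3518 eV
Step 2: Convert: (E-mu)*eV = 5.636e-20 J
Step 3: x = (E-mu)*eV/(kB*T) = 1.479
Step 4: f = 1/(exp(1.479)+1) = 0.1855

0.1855


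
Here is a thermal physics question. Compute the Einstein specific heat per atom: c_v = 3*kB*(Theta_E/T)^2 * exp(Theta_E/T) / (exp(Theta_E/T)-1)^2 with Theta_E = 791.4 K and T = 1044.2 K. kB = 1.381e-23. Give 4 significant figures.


Step 1: x = Theta_E/T = 791.4/1044.2 = 0.7579
Step 2: x^2 = 0.5744
Step 3: exp(x) = 2.134
Step 4: c_v = 3*1.381e-23*0.5744*2.134/(2.134-1)^2 = 3.95e-23

3.95e-23


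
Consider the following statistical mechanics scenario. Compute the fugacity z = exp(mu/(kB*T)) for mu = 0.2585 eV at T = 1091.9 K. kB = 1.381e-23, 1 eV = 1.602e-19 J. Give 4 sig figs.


Step 1: Convert mu to Joules: 0.2585*1.602e-19 = 4.141e-20 J
Step 2: kB*T = 1.381e-23*1091.9 = 1.508e-20 J
Step 3: mu/(kB*T) = 2.746
Step 4: z = exp(2.746) = 15.58

15.58


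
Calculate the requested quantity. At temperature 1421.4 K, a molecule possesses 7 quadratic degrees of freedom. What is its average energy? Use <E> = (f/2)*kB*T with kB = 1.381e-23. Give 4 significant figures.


Step 1: f/2 = 7/2 = 3.5
Step 2: kB*T = 1.381e-23 * 1421.4 = 1.963e-20
Step 3: <E> = 3.5 * 1.963e-20 = 6.87e-20 J

6.87e-20


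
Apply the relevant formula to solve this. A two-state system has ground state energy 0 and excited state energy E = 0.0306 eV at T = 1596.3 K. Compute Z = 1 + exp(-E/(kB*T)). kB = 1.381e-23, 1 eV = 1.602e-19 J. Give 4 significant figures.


Step 1: Compute beta*E = E*eV/(kB*T) = 0.0306*1.602e-19/(1.381e-23*1596.3) = 0.2224
Step 2: exp(-beta*E) = exp(-0.2224) = 0.8006
Step 3: Z = 1 + 0.8006 = 1.801

1.801


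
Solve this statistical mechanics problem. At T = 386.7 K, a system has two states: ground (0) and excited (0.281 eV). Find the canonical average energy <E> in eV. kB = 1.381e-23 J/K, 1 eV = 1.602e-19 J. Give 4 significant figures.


Step 1: beta*E = 0.281*1.602e-19/(1.381e-23*386.7) = 8.429
Step 2: exp(-beta*E) = 0.0002183
Step 3: <E> = 0.281*0.0002183/(1+0.0002183) = 6.134e-05 eV

6.134e-05


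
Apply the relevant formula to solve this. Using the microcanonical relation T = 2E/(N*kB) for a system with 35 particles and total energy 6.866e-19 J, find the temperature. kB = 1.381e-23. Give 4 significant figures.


Step 1: Numerator = 2*E = 2*6.866e-19 = 1.373e-18 J
Step 2: Denominator = N*kB = 35*1.381e-23 = 4.833e-22
Step 3: T = 1.373e-18 / 4.833e-22 = 2841 K

2841


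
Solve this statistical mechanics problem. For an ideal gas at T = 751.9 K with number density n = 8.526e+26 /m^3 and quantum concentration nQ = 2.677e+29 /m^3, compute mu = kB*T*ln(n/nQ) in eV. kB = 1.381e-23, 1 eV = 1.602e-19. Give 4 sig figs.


Step 1: n/nQ = 8.526e+26/2.677e+29 = 0.003185
Step 2: ln(n/nQ) = -5.749
Step 3: mu = kB*T*ln(n/nQ) = 1.038e-20*-5.749 = -5.97e-20 J
Step 4: Convert to eV: -5.97e-20/1.602e-19 = -0.3727 eV

-0.3727
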